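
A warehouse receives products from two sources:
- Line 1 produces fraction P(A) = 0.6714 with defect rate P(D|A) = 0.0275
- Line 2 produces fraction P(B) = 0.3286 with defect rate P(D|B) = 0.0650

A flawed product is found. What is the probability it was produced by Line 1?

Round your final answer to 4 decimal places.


Let A = from Line 1, D = flawed

Given:
- P(A) = 0.6714, P(B) = 0.3286
- P(D|A) = 0.0275, P(D|B) = 0.0650

Step 1: Find P(D)
P(D) = P(D|A)P(A) + P(D|B)P(B)
     = 0.0275 × 0.6714 + 0.0650 × 0.3286
     = 0.01846350 + 0.02135900
     = 0.03982250

Step 2: Apply Bayes' theorem
P(A|D) = P(D|A)P(A) / P(D)
       = 0.01846350 / 0.03982250
       = 0.4636


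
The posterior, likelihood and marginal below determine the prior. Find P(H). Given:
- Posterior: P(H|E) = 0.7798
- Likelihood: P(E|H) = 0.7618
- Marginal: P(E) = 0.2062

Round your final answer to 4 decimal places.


From Bayes' theorem: P(H|E) = P(E|H) × P(H) / P(E)

Rearranging for P(H):
P(H) = P(H|E) × P(E) / P(E|H)
     = 0.7798 × 0.2062 / 0.7618
     = 0.16079476 / 0.7618
     = 0.2111


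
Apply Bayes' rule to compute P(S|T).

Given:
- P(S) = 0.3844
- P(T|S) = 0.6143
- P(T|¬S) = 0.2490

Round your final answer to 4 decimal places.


Bayes' theorem: P(S|T) = P(T|S) × P(S) / P(T)

Step 1: Calculate P(T) using law of total probability
P(T) = P(T|S)P(S) + P(T|¬S)P(¬S)
     = 0.6143 × 0.3844 + 0.2490 × 0.6156
     = 0.23613692 + 0.15328440
     = 0.38942132

Step 2: Apply Bayes' theorem
P(S|T) = P(T|S) × P(S) / P(T)
       = 0.23613692 / 0.38942132
       = 0.6064


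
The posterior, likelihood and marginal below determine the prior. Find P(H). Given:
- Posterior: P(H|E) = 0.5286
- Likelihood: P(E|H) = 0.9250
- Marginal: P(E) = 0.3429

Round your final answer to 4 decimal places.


From Bayes' theorem: P(H|E) = P(E|H) × P(H) / P(E)

Rearranging for P(H):
P(H) = P(H|E) × P(E) / P(E|H)
     = 0.5286 × 0.3429 / 0.9250
     = 0.18125694 / 0.9250
     = 0.1960


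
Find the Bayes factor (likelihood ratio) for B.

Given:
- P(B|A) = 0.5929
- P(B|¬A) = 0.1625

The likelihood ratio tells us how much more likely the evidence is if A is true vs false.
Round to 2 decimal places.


Likelihood Ratio (LR) = P(B|A) / P(B|¬A)

LR = 0.5929 / 0.1625
   = 3.65

The evidence is 3.65 times more likely if A is true than if A is false.
LR > 1, so observing B raises the odds in favor of A.


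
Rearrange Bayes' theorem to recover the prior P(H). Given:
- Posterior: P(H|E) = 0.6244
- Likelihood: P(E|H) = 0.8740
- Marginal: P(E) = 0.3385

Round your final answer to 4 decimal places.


From Bayes' theorem: P(H|E) = P(E|H) × P(H) / P(E)

Rearranging for P(H):
P(H) = P(H|E) × P(E) / P(E|H)
     = 0.6244 × 0.3385 / 0.8740
     = 0.21135940 / 0.8740
     = 0.2418


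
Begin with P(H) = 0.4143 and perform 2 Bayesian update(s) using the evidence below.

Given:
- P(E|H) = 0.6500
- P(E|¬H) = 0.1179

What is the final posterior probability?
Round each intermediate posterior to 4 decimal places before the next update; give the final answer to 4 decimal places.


Sequential Bayesian updating:

Initial prior: P(H) = 0.4143

Update 1:
  P(E) = 0.6500 × 0.4143 + 0.1179 × 0.5857 = 0.26929500 + 0.06905403 = 0.33834903
  P(H|E) = 0.26929500 / 0.33834903 = 0.7959

Update 2:
  P(E) = 0.6500 × 0.7959 + 0.1179 × 0.2041 = 0.51733500 + 0.02406339 = 0.54139839
  P(H|E) = 0.51733500 / 0.54139839 = 0.9556

Final posterior: 0.9556


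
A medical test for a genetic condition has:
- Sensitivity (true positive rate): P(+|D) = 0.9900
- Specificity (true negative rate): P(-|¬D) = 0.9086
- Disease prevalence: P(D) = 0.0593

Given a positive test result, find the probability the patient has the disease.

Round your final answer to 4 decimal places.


Let D = has disease, + = positive test

Given:
- P(D) = 0.0593 (prevalence)
- P(+|D) = 0.9900 (sensitivity)
- P(-|¬D) = 0.9086 (specificity)
- P(+|¬D) = 0.0914 (false positive rate = 1 - specificity)

Step 1: Find P(+)
P(+) = P(+|D)P(D) + P(+|¬D)P(¬D)
     = 0.9900 × 0.0593 + 0.0914 × 0.9407
     = 0.05870700 + 0.08597998
     = 0.14468698

Step 2: Apply Bayes' theorem for P(D|+)
P(D|+) = P(+|D)P(D) / P(+)
       = 0.05870700 / 0.14468698
       = 0.4058


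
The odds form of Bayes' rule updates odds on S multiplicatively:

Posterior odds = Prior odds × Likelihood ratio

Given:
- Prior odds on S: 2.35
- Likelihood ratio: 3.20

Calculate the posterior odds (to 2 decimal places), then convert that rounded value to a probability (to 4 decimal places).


Step 1: Calculate posterior odds
Posterior odds = Prior odds × LR
               = 2.35 × 3.20
               = 7.52

Step 2: Convert to probability
P(S|E) = Posterior odds / (1 + Posterior odds)
       = 7.52 / (1 + 7.52)
       = 7.52 / 8.52
       = 0.8826

The evidence increased P(S) from 0.7015 to 0.8826.


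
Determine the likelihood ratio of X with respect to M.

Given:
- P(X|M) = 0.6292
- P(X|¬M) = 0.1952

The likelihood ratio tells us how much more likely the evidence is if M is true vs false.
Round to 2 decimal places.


Likelihood Ratio (LR) = P(X|M) / P(X|¬M)

LR = 0.6292 / 0.1952
   = 3.22

The evidence is 3.22 times more likely if M is true than if M is false.
Because LR exceeds 1, X is evidence for M.


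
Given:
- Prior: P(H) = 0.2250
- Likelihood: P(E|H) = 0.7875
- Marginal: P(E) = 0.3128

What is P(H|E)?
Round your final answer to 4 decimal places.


Using Bayes' theorem:

P(H|E) = P(E|H) × P(H) / P(E)
       = 0.7875 × 0.2250 / 0.3128
       = 0.17718750 / 0.3128
       = 0.5665

The evidence strengthens our belief in H.
Prior: 0.2250 → Posterior: 0.5665


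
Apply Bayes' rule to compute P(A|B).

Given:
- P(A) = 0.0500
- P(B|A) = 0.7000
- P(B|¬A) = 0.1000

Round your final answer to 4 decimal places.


Bayes' theorem: P(A|B) = P(B|A) × P(A) / P(B)

Step 1: Calculate P(B) using law of total probability
P(B) = P(B|A)P(A) + P(B|¬A)P(¬A)
     = 0.7000 × 0.0500 + 0.1000 × 0.9500
     = 0.03500000 + 0.09500000
     = 0.13000000

Step 2: Apply Bayes' theorem
P(A|B) = P(B|A) × P(A) / P(B)
       = 0.03500000 / 0.13000000
       = 0.2692


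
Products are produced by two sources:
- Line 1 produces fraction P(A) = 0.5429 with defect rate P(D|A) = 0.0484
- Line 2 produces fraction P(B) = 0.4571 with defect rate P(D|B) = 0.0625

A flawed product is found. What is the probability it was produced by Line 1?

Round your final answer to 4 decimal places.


Let A = from Line 1, D = flawed

Given:
- P(A) = 0.5429, P(B) = 0.4571
- P(D|A) = 0.0484, P(D|B) = 0.0625

Step 1: Find P(D)
P(D) = P(D|A)P(A) + P(D|B)P(B)
     = 0.0484 × 0.5429 + 0.0625 × 0.4571
     = 0.02627636 + 0.02856875
     = 0.05484511

Step 2: Apply Bayes' theorem
P(A|D) = P(D|A)P(A) / P(D)
       = 0.02627636 / 0.05484511
       = 0.4791


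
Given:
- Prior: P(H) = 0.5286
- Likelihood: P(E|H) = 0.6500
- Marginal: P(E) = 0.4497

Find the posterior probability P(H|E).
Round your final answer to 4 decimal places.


Using Bayes' theorem:

P(H|E) = P(E|H) × P(H) / P(E)
       = 0.6500 × 0.5286 / 0.4497
       = 0.34359000 / 0.4497
       = 0.7640

The evidence strengthens our belief in H.
Prior: 0.5286 → Posterior: 0.7640


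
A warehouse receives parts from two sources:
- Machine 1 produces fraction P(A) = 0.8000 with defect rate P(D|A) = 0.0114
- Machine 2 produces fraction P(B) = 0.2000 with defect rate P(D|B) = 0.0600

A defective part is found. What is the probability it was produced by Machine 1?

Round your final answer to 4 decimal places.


Let A = from Machine 1, D = defective

Given:
- P(A) = 0.8000, P(B) = 0.2000
- P(D|A) = 0.0114, P(D|B) = 0.0600

Step 1: Find P(D)
P(D) = P(D|A)P(A) + P(D|B)P(B)
     = 0.0114 × 0.8000 + 0.0600 × 0.2000
     = 0.00912000 + 0.01200000
     = 0.02112000

Step 2: Apply Bayes' theorem
P(A|D) = P(D|A)P(A) / P(D)
       = 0.00912000 / 0.02112000
       = 0.4318


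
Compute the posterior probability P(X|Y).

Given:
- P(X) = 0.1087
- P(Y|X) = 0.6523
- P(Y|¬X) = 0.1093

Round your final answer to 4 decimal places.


Bayes' theorem: P(X|Y) = P(Y|X) × P(X) / P(Y)

Step 1: Calculate P(Y) using law of total probability
P(Y) = P(Y|X)P(X) + P(Y|¬X)P(¬X)
     = 0.6523 × 0.1087 + 0.1093 × 0.8913
     = 0.07090501 + 0.09741909
     = 0.16832410

Step 2: Apply Bayes' theorem
P(X|Y) = P(Y|X) × P(X) / P(Y)
       = 0.07090501 / 0.16832410
       = 0.4212


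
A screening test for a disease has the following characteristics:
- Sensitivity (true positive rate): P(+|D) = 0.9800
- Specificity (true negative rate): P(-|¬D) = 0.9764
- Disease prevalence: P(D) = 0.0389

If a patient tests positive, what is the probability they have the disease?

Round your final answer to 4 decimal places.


Let D = has disease, + = positive test

Given:
- P(D) = 0.0389 (prevalence)
- P(+|D) = 0.9800 (sensitivity)
- P(-|¬D) = 0.9764 (specificity)
- P(+|¬D) = 0.0236 (false positive rate = 1 - specificity)

Step 1: Find P(+)
P(+) = P(+|D)P(D) + P(+|¬D)P(¬D)
     = 0.9800 × 0.0389 + 0.0236 × 0.9611
     = 0.03812200 + 0.02268196
     = 0.06080396

Step 2: Apply Bayes' theorem for P(D|+)
P(D|+) = P(+|D)P(D) / P(+)
       = 0.03812200 / 0.06080396
       = 0.6270


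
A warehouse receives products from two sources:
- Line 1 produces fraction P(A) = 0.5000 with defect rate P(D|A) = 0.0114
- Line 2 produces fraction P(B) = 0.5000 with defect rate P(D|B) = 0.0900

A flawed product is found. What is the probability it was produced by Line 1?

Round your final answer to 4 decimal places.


Let A = from Line 1, D = flawed

Given:
- P(A) = 0.5000, P(B) = 0.5000
- P(D|A) = 0.0114, P(D|B) = 0.0900

Step 1: Find P(D)
P(D) = P(D|A)P(A) + P(D|B)P(B)
     = 0.0114 × 0.5000 + 0.0900 × 0.5000
     = 0.00570000 + 0.04500000
     = 0.05070000

Step 2: Apply Bayes' theorem
P(A|D) = P(D|A)P(A) / P(D)
       = 0.00570000 / 0.05070000
       = 0.1124


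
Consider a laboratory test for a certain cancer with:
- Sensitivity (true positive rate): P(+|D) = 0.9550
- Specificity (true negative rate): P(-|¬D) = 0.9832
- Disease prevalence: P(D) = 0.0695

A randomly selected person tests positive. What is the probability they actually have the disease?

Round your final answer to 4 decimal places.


Let D = has disease, + = positive test

Given:
- P(D) = 0.0695 (prevalence)
- P(+|D) = 0.9550 (sensitivity)
- P(-|¬D) = 0.9832 (specificity)
- P(+|¬D) = 0.0168 (false positive rate = 1 - specificity)

Step 1: Find P(+)
P(+) = P(+|D)P(D) + P(+|¬D)P(¬D)
     = 0.9550 × 0.0695 + 0.0168 × 0.9305
     = 0.06637250 + 0.01563240
     = 0.08200490

Step 2: Apply Bayes' theorem for P(D|+)
P(D|+) = P(+|D)P(D) / P(+)
       = 0.06637250 / 0.08200490
       = 0.8094


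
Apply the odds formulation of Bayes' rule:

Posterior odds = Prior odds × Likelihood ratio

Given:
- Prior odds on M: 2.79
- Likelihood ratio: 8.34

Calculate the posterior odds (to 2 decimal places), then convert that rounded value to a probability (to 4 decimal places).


Step 1: Calculate posterior odds
Posterior odds = Prior odds × LR
               = 2.79 × 8.34
               = 23.27

Step 2: Convert to probability
P(M|E) = Posterior odds / (1 + Posterior odds)
       = 23.27 / (1 + 23.27)
       = 23.27 / 24.27
       = 0.9588

The evidence increased P(M) from 0.7361 to 0.9588.


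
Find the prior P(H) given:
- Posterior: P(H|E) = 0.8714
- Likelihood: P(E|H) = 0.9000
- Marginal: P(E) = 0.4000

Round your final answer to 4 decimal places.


From Bayes' theorem: P(H|E) = P(E|H) × P(H) / P(E)

Rearranging for P(H):
P(H) = P(H|E) × P(E) / P(E|H)
     = 0.8714 × 0.4000 / 0.9000
     = 0.34856000 / 0.9000
     = 0.3873


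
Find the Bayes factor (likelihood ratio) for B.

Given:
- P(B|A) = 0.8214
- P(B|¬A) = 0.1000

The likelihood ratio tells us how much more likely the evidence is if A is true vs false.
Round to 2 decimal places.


Likelihood Ratio (LR) = P(B|A) / P(B|¬A)

LR = 0.8214 / 0.1000
   = 8.21

The evidence is 8.21 times more likely if A is true than if A is false.
Since LR > 1, the evidence supports A over ¬A.


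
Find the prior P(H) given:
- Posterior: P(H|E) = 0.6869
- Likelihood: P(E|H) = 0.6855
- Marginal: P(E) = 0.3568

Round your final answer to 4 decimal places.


From Bayes' theorem: P(H|E) = P(E|H) × P(H) / P(E)

Rearranging for P(H):
P(H) = P(H|E) × P(E) / P(E|H)
     = 0.6869 × 0.3568 / 0.6855
     = 0.24508592 / 0.6855
     = 0.3575


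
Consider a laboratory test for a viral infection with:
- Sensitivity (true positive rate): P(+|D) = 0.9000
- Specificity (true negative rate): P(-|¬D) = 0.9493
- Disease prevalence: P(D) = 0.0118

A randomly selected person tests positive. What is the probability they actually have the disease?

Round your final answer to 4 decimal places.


Let D = has disease, + = positive test

Given:
- P(D) = 0.0118 (prevalence)
- P(+|D) = 0.9000 (sensitivity)
- P(-|¬D) = 0.9493 (specificity)
- P(+|¬D) = 0.0507 (false positive rate = 1 - specificity)

Step 1: Find P(+)
P(+) = P(+|D)P(D) + P(+|¬D)P(¬D)
     = 0.9000 × 0.0118 + 0.0507 × 0.9882
     = 0.01062000 + 0.05010174
     = 0.06072174

Step 2: Apply Bayes' theorem for P(D|+)
P(D|+) = P(+|D)P(D) / P(+)
       = 0.01062000 / 0.06072174
       = 0.1749


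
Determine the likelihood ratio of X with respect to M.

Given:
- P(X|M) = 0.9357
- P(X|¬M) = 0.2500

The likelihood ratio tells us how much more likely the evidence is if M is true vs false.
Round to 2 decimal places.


Likelihood Ratio (LR) = P(X|M) / P(X|¬M)

LR = 0.9357 / 0.2500
   = 3.74

The evidence is 3.74 times more likely if M is true than if M is false.
Because LR exceeds 1, X is evidence for M.


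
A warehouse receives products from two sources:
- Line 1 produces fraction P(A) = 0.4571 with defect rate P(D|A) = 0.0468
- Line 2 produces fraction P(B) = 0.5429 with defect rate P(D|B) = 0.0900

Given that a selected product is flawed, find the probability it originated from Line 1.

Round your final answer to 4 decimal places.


Let A = from Line 1, D = flawed

Given:
- P(A) = 0.4571, P(B) = 0.5429
- P(D|A) = 0.0468, P(D|B) = 0.0900

Step 1: Find P(D)
P(D) = P(D|A)P(A) + P(D|B)P(B)
     = 0.0468 × 0.4571 + 0.0900 × 0.5429
     = 0.02139228 + 0.04886100
     = 0.07025328

Step 2: Apply Bayes' theorem
P(A|D) = P(D|A)P(A) / P(D)
       = 0.02139228 / 0.07025328
       = 0.3045


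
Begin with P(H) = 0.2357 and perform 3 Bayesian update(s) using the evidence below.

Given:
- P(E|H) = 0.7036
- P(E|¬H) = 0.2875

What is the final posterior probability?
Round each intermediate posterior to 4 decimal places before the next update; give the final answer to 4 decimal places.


Sequential Bayesian updating:

Initial prior: P(H) = 0.2357

Update 1:
  P(E) = 0.7036 × 0.2357 + 0.2875 × 0.7643 = 0.16583852 + 0.21973625 = 0.38557477
  P(H|E) = 0.16583852 / 0.38557477 = 0.4301

Update 2:
  P(E) = 0.7036 × 0.4301 + 0.2875 × 0.5699 = 0.30261836 + 0.16384625 = 0.46646461
  P(H|E) = 0.30261836 / 0.46646461 = 0.6487

Update 3:
  P(E) = 0.7036 × 0.6487 + 0.2875 × 0.3513 = 0.45642532 + 0.10099875 = 0.55742407
  P(H|E) = 0.45642532 / 0.55742407 = 0.8188

Final posterior: 0.8188


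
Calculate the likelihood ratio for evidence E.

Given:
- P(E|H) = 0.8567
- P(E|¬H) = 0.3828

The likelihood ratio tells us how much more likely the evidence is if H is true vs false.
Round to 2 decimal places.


Likelihood Ratio (LR) = P(E|H) / P(E|¬H)

LR = 0.8567 / 0.3828
   = 2.24

The evidence is 2.24 times more likely if H is true than if H is false.
Since LR > 1, the evidence supports H over ¬H.


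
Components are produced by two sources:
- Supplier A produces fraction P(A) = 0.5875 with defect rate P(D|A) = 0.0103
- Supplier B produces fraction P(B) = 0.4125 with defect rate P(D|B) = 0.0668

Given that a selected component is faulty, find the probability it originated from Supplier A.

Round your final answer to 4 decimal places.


Let A = from Supplier A, D = faulty

Given:
- P(A) = 0.5875, P(B) = 0.4125
- P(D|A) = 0.0103, P(D|B) = 0.0668

Step 1: Find P(D)
P(D) = P(D|A)P(A) + P(D|B)P(B)
     = 0.0103 × 0.5875 + 0.0668 × 0.4125
     = 0.00605125 + 0.02755500
     = 0.03360625

Step 2: Apply Bayes' theorem
P(A|D) = P(D|A)P(A) / P(D)
       = 0.00605125 / 0.03360625
       = 0.1801


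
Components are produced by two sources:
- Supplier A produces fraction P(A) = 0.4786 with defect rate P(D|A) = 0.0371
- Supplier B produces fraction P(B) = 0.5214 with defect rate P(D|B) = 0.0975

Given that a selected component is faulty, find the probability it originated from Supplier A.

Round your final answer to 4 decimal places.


Let A = from Supplier A, D = faulty

Given:
- P(A) = 0.4786, P(B) = 0.5214
- P(D|A) = 0.0371, P(D|B) = 0.0975

Step 1: Find P(D)
P(D) = P(D|A)P(A) + P(D|B)P(B)
     = 0.0371 × 0.4786 + 0.0975 × 0.5214
     = 0.01775606 + 0.05083650
     = 0.06859256

Step 2: Apply Bayes' theorem
P(A|D) = P(D|A)P(A) / P(D)
       = 0.01775606 / 0.06859256
       = 0.2589


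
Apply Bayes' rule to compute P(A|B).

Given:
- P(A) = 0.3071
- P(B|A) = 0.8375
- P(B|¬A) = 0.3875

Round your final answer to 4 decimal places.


Bayes' theorem: P(A|B) = P(B|A) × P(A) / P(B)

Step 1: Calculate P(B) using law of total probability
P(B) = P(B|A)P(A) + P(B|¬A)P(¬A)
     = 0.8375 × 0.3071 + 0.3875 × 0.6929
     = 0.25719625 + 0.26849875
     = 0.52569500

Step 2: Apply Bayes' theorem
P(A|B) = P(B|A) × P(A) / P(B)
       = 0.25719625 / 0.52569500
       = 0.4892


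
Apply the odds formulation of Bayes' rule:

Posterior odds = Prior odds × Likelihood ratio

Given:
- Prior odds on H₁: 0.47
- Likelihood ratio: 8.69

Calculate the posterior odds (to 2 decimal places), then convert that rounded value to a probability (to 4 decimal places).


Step 1: Calculate posterior odds
Posterior odds = Prior odds × LR
               = 0.47 × 8.69
               = 4.08

Step 2: Convert to probability
P(H₁|E) = Posterior odds / (1 + Posterior odds)
       = 4.08 / (1 + 4.08)
       = 4.08 / 5.08
       = 0.8031

The evidence increased P(H₁) from 0.3197 to 0.8031.


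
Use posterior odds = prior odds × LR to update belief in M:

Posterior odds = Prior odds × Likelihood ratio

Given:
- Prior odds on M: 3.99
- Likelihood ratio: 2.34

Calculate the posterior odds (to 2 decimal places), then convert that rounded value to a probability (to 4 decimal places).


Step 1: Calculate posterior odds
Posterior odds = Prior odds × LR
               = 3.99 × 2.34
               = 9.34

Step 2: Convert to probability
P(M|E) = Posterior odds / (1 + Posterior odds)
       = 9.34 / (1 + 9.34)
       = 9.34 / 10.34
       = 0.9033

The evidence increased P(M) from 0.7996 to 0.9033.


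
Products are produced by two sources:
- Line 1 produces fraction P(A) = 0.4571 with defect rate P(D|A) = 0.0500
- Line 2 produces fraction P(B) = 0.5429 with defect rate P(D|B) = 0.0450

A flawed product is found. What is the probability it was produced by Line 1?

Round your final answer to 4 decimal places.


Let A = from Line 1, D = flawed

Given:
- P(A) = 0.4571, P(B) = 0.5429
- P(D|A) = 0.0500, P(D|B) = 0.0450

Step 1: Find P(D)
P(D) = P(D|A)P(A) + P(D|B)P(B)
     = 0.0500 × 0.4571 + 0.0450 × 0.5429
     = 0.02285500 + 0.02443050
     = 0.04728550

Step 2: Apply Bayes' theorem
P(A|D) = P(D|A)P(A) / P(D)
       = 0.02285500 / 0.04728550
       = 0.4833


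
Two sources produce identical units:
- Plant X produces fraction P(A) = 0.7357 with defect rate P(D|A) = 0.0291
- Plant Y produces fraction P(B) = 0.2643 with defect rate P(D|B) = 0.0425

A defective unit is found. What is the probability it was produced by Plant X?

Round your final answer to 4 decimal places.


Let A = from Plant X, D = defective

Given:
- P(A) = 0.7357, P(B) = 0.2643
- P(D|A) = 0.0291, P(D|B) = 0.0425

Step 1: Find P(D)
P(D) = P(D|A)P(A) + P(D|B)P(B)
     = 0.0291 × 0.7357 + 0.0425 × 0.2643
     = 0.02140887 + 0.01123275
     = 0.03264162

Step 2: Apply Bayes' theorem
P(A|D) = P(D|A)P(A) / P(D)
       = 0.02140887 / 0.03264162
       = 0.6559


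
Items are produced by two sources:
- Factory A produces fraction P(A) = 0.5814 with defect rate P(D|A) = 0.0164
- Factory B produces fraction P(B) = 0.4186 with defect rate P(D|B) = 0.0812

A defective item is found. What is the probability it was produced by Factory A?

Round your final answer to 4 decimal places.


Let A = from Factory A, D = defective

Given:
- P(A) = 0.5814, P(B) = 0.4186
- P(D|A) = 0.0164, P(D|B) = 0.0812

Step 1: Find P(D)
P(D) = P(D|A)P(A) + P(D|B)P(B)
     = 0.0164 × 0.5814 + 0.0812 × 0.4186
     = 0.00953496 + 0.03399032
     = 0.04352528

Step 2: Apply Bayes' theorem
P(A|D) = P(D|A)P(A) / P(D)
       = 0.00953496 / 0.04352528
       = 0.2191


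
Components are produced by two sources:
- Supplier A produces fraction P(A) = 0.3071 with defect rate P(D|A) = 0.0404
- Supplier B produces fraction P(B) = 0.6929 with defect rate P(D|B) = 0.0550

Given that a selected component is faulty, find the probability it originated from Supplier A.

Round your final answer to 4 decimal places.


Let A = from Supplier A, D = faulty

Given:
- P(A) = 0.3071, P(B) = 0.6929
- P(D|A) = 0.0404, P(D|B) = 0.0550

Step 1: Find P(D)
P(D) = P(D|A)P(A) + P(D|B)P(B)
     = 0.0404 × 0.3071 + 0.0550 × 0.6929
     = 0.01240684 + 0.03810950
     = 0.05051634

Step 2: Apply Bayes' theorem
P(A|D) = P(D|A)P(A) / P(D)
       = 0.01240684 / 0.05051634
       = 0.2456


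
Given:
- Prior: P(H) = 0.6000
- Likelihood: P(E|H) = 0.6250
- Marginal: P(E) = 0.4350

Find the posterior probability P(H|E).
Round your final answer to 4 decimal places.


Using Bayes' theorem:

P(H|E) = P(E|H) × P(H) / P(E)
       = 0.6250 × 0.6000 / 0.4350
       = 0.37500000 / 0.4350
       = 0.8621

The evidence strengthens our belief in H.
Prior: 0.6000 → Posterior: 0.8621


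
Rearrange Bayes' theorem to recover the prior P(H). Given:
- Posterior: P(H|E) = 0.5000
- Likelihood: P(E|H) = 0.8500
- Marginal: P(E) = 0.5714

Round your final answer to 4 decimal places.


From Bayes' theorem: P(H|E) = P(E|H) × P(H) / P(E)

Rearranging for P(H):
P(H) = P(H|E) × P(E) / P(E|H)
     = 0.5000 × 0.5714 / 0.8500
     = 0.28570000 / 0.8500
     = 0.3361


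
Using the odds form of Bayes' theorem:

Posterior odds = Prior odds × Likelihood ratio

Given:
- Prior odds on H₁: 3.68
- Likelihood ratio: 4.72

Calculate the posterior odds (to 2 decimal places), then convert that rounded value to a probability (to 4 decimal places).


Step 1: Calculate posterior odds
Posterior odds = Prior odds × LR
               = 3.68 × 4.72
               = 17.37

Step 2: Convert to probability
P(H₁|E) = Posterior odds / (1 + Posterior odds)
       = 17.37 / (1 + 17.37)
       = 17.37 / 18.37
       = 0.9456

The evidence increased P(H₁) from 0.7863 to 0.9456.


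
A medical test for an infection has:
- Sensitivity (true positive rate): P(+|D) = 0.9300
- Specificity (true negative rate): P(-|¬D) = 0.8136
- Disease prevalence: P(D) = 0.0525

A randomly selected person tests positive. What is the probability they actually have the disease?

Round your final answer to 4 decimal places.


Let D = has disease, + = positive test

Given:
- P(D) = 0.0525 (prevalence)
- P(+|D) = 0.9300 (sensitivity)
- P(-|¬D) = 0.8136 (specificity)
- P(+|¬D) = 0.1864 (false positive rate = 1 - specificity)

Step 1: Find P(+)
P(+) = P(+|D)P(D) + P(+|¬D)P(¬D)
     = 0.9300 × 0.0525 + 0.1864 × 0.9475
     = 0.04882500 + 0.17661400
     = 0.22543900

Step 2: Apply Bayes' theorem for P(D|+)
P(D|+) = P(+|D)P(D) / P(+)
       = 0.04882500 / 0.22543900
       = 0.2166


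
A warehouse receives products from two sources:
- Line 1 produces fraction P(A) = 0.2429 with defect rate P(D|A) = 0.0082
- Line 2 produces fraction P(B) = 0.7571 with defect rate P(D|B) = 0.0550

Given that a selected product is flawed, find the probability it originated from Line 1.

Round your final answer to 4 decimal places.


Let A = from Line 1, D = flawed

Given:
- P(A) = 0.2429, P(B) = 0.7571
- P(D|A) = 0.0082, P(D|B) = 0.0550

Step 1: Find P(D)
P(D) = P(D|A)P(A) + P(D|B)P(B)
     = 0.0082 × 0.2429 + 0.0550 × 0.7571
     = 0.00199178 + 0.04164050
     = 0.04363228

Step 2: Apply Bayes' theorem
P(A|D) = P(D|A)P(A) / P(D)
       = 0.00199178 / 0.04363228
       = 0.0456


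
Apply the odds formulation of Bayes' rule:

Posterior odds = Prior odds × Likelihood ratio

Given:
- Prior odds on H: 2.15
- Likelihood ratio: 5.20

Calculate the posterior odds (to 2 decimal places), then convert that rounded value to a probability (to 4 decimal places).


Step 1: Calculate posterior odds
Posterior odds = Prior odds × LR
               = 2.15 × 5.20
               = 11.18

Step 2: Convert to probability
P(H|E) = Posterior odds / (1 + Posterior odds)
       = 11.18 / (1 + 11.18)
       = 11.18 / 12.18
       = 0.9179

The evidence increased P(H) from 0.6825 to 0.9179.


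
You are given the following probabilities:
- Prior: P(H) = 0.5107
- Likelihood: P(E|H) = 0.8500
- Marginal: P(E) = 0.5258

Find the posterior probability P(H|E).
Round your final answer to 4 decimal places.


Using Bayes' theorem:

P(H|E) = P(E|H) × P(H) / P(E)
       = 0.8500 × 0.5107 / 0.5258
       = 0.43409500 / 0.5258
       = 0.8256

The evidence strengthens our belief in H.
Prior: 0.5107 → Posterior: 0.8256


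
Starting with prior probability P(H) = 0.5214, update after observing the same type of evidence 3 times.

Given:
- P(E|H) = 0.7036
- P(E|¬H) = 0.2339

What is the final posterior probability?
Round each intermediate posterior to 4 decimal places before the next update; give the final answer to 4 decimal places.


Sequential Bayesian updating:

Initial prior: P(H) = 0.5214

Update 1:
  P(E) = 0.7036 × 0.5214 + 0.2339 × 0.4786 = 0.36685704 + 0.11194454 = 0.47880158
  P(H|E) = 0.36685704 / 0.47880158 = 0.7662

Update 2:
  P(E) = 0.7036 × 0.7662 + 0.2339 × 0.2338 = 0.53909832 + 0.05468582 = 0.59378414
  P(H|E) = 0.53909832 / 0.59378414 = 0.9079

Update 3:
  P(E) = 0.7036 × 0.9079 + 0.2339 × 0.0921 = 0.63879844 + 0.02154219 = 0.66034063
  P(H|E) = 0.63879844 / 0.66034063 = 0.9674

Final posterior: 0.9674


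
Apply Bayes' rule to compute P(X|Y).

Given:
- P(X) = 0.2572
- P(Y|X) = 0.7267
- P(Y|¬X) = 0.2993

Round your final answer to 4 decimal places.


Bayes' theorem: P(X|Y) = P(Y|X) × P(X) / P(Y)

Step 1: Calculate P(Y) using law of total probability
P(Y) = P(Y|X)P(X) + P(Y|¬X)P(¬X)
     = 0.7267 × 0.2572 + 0.2993 × 0.7428
     = 0.18690724 + 0.22232004
     = 0.40922728

Step 2: Apply Bayes' theorem
P(X|Y) = P(Y|X) × P(X) / P(Y)
       = 0.18690724 / 0.40922728
       = 0.4567


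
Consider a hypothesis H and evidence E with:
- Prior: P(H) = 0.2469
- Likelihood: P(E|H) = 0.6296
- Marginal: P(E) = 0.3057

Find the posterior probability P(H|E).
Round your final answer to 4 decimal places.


Using Bayes' theorem:

P(H|E) = P(E|H) × P(H) / P(E)
       = 0.6296 × 0.2469 / 0.3057
       = 0.15544824 / 0.3057
       = 0.5085

The evidence strengthens our belief in H.
Prior: 0.2469 → Posterior: 0.5085


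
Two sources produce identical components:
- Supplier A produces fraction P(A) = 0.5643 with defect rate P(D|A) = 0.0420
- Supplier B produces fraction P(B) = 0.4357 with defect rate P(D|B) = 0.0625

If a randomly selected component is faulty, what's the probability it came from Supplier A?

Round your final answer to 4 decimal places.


Let A = from Supplier A, D = faulty

Given:
- P(A) = 0.5643, P(B) = 0.4357
- P(D|A) = 0.0420, P(D|B) = 0.0625

Step 1: Find P(D)
P(D) = P(D|A)P(A) + P(D|B)P(B)
     = 0.0420 × 0.5643 + 0.0625 × 0.4357
     = 0.02370060 + 0.02723125
     = 0.05093185

Step 2: Apply Bayes' theorem
P(A|D) = P(D|A)P(A) / P(D)
       = 0.02370060 / 0.05093185
       = 0.4653


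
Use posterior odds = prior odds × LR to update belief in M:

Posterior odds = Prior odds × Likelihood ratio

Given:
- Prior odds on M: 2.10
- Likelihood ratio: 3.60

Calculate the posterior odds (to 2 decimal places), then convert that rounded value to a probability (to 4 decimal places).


Step 1: Calculate posterior odds
Posterior odds = Prior odds × LR
               = 2.10 × 3.60
               = 7.56

Step 2: Convert to probability
P(M|E) = Posterior odds / (1 + Posterior odds)
       = 7.56 / (1 + 7.56)
       = 7.56 / 8.56
       = 0.8832

The evidence increased P(M) from 0.6774 to 0.8832.


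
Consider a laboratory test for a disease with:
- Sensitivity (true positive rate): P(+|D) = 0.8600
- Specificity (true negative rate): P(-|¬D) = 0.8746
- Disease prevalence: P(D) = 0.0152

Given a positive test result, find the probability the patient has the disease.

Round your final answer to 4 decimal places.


Let D = has disease, + = positive test

Given:
- P(D) = 0.0152 (prevalence)
- P(+|D) = 0.8600 (sensitivity)
- P(-|¬D) = 0.8746 (specificity)
- P(+|¬D) = 0.1254 (false positive rate = 1 - specificity)

Step 1: Find P(+)
P(+) = P(+|D)P(D) + P(+|¬D)P(¬D)
     = 0.8600 × 0.0152 + 0.1254 × 0.9848
     = 0.01307200 + 0.12349392
     = 0.13656592

Step 2: Apply Bayes' theorem for P(D|+)
P(D|+) = P(+|D)P(D) / P(+)
       = 0.01307200 / 0.13656592
       = 0.0957


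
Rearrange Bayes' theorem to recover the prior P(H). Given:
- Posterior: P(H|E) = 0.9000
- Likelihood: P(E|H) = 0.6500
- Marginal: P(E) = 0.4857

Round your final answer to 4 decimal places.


From Bayes' theorem: P(H|E) = P(E|H) × P(H) / P(E)

Rearranging for P(H):
P(H) = P(H|E) × P(E) / P(E|H)
     = 0.9000 × 0.4857 / 0.6500
     = 0.43713000 / 0.6500
     = 0.6725


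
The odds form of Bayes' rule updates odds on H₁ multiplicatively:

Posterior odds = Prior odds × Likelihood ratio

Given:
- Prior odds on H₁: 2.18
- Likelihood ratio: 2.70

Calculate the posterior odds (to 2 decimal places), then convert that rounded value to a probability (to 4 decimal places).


Step 1: Calculate posterior odds
Posterior odds = Prior odds × LR
               = 2.18 × 2.70
               = 5.89

Step 2: Convert to probability
P(H₁|E) = Posterior odds / (1 + Posterior odds)
       = 5.89 / (1 + 5.89)
       = 5.89 / 6.89
       = 0.8549

The evidence increased P(H₁) from 0.6855 to 0.8549.


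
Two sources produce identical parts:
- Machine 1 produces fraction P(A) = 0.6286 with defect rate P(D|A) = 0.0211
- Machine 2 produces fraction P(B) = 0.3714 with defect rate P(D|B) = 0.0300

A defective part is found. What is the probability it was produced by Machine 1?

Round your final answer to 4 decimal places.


Let A = from Machine 1, D = defective

Given:
- P(A) = 0.6286, P(B) = 0.3714
- P(D|A) = 0.0211, P(D|B) = 0.0300

Step 1: Find P(D)
P(D) = P(D|A)P(A) + P(D|B)P(B)
     = 0.0211 × 0.6286 + 0.0300 × 0.3714
     = 0.01326346 + 0.01114200
     = 0.02440546

Step 2: Apply Bayes' theorem
P(A|D) = P(D|A)P(A) / P(D)
       = 0.01326346 / 0.02440546
       = 0.5435


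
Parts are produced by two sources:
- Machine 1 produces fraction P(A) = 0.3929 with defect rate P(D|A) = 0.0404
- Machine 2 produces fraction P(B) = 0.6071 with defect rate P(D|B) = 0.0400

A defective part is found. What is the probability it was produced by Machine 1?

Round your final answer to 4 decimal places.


Let A = from Machine 1, D = defective

Given:
- P(A) = 0.3929, P(B) = 0.6071
- P(D|A) = 0.0404, P(D|B) = 0.0400

Step 1: Find P(D)
P(D) = P(D|A)P(A) + P(D|B)P(B)
     = 0.0404 × 0.3929 + 0.0400 × 0.6071
     = 0.01587316 + 0.02428400
     = 0.04015716

Step 2: Apply Bayes' theorem
P(A|D) = P(D|A)P(A) / P(D)
       = 0.01587316 / 0.04015716
       = 0.3953


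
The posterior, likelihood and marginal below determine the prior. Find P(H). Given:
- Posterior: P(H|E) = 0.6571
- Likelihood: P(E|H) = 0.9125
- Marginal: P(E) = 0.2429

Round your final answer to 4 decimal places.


From Bayes' theorem: P(H|E) = P(E|H) × P(H) / P(E)

Rearranging for P(H):
P(H) = P(H|E) × P(E) / P(E|H)
     = 0.6571 × 0.2429 / 0.9125
     = 0.15960959 / 0.9125
     = 0.1749


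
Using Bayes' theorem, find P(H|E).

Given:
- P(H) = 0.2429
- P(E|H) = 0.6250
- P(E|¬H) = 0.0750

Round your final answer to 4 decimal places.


Bayes' theorem: P(H|E) = P(E|H) × P(H) / P(E)

Step 1: Calculate P(E) using law of total probability
P(E) = P(E|H)P(H) + P(E|¬H)P(¬H)
     = 0.6250 × 0.2429 + 0.0750 × 0.7571
     = 0.15181250 + 0.05678250
     = 0.20859500

Step 2: Apply Bayes' theorem
P(H|E) = P(E|H) × P(H) / P(E)
       = 0.15181250 / 0.20859500
       = 0.7278


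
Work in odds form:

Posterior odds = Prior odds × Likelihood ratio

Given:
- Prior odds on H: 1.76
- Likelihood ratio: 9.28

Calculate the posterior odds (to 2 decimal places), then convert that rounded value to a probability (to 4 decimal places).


Step 1: Calculate posterior odds
Posterior odds = Prior odds × LR
               = 1.76 × 9.28
               = 16.33

Step 2: Convert to probability
P(H|E) = Posterior odds / (1 + Posterior odds)
       = 16.33 / (1 + 16.33)
       = 16.33 / 17.33
       = 0.9423

The evidence increased P(H) from 0.6377 to 0.9423.


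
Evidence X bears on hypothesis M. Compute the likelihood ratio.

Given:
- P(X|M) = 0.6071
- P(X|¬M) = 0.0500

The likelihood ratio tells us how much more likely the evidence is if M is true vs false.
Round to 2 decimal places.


Likelihood Ratio (LR) = P(X|M) / P(X|¬M)

LR = 0.6071 / 0.0500
   = 12.14

The evidence is 12.14 times more likely if M is true than if M is false.
Since LR > 1, the evidence supports M over ¬M.


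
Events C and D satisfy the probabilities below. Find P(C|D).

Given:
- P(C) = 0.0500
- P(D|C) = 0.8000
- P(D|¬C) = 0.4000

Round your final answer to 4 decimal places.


Bayes' theorem: P(C|D) = P(D|C) × P(C) / P(D)

Step 1: Calculate P(D) using law of total probability
P(D) = P(D|C)P(C) + P(D|¬C)P(¬C)
     = 0.8000 × 0.0500 + 0.4000 × 0.9500
     = 0.04000000 + 0.38000000
     = 0.42000000

Step 2: Apply Bayes' theorem
P(C|D) = P(D|C) × P(C) / P(D)
       = 0.04000000 / 0.42000000
       = 0.0952


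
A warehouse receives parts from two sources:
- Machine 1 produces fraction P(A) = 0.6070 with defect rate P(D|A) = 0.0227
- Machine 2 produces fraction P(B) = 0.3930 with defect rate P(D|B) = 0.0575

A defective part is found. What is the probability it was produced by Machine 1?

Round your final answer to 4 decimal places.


Let A = from Machine 1, D = defective

Given:
- P(A) = 0.6070, P(B) = 0.3930
- P(D|A) = 0.0227, P(D|B) = 0.0575

Step 1: Find P(D)
P(D) = P(D|A)P(A) + P(D|B)P(B)
     = 0.0227 × 0.6070 + 0.0575 × 0.3930
     = 0.01377890 + 0.02259750
     = 0.03637640

Step 2: Apply Bayes' theorem
P(A|D) = P(D|A)P(A) / P(D)
       = 0.01377890 / 0.03637640
       = 0.3788


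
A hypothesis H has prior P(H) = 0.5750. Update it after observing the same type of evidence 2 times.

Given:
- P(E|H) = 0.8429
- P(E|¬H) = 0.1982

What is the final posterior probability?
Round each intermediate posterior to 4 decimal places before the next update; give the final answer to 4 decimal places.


Sequential Bayesian updating:

Initial prior: P(H) = 0.5750

Update 1:
  P(E) = 0.8429 × 0.5750 + 0.1982 × 0.4250 = 0.48466750 + 0.08423500 = 0.56890250
  P(H|E) = 0.48466750 / 0.56890250 = 0.8519

Update 2:
  P(E) = 0.8429 × 0.8519 + 0.1982 × 0.1481 = 0.71806651 + 0.02935342 = 0.74741993
  P(H|E) = 0.71806651 / 0.74741993 = 0.9607

Final posterior: 0.9607


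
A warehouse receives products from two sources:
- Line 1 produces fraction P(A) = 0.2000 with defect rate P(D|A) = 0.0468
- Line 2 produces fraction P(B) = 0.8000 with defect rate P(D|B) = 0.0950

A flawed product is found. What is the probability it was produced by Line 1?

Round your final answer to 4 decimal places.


Let A = from Line 1, D = flawed

Given:
- P(A) = 0.2000, P(B) = 0.8000
- P(D|A) = 0.0468, P(D|B) = 0.0950

Step 1: Find P(D)
P(D) = P(D|A)P(A) + P(D|B)P(B)
     = 0.0468 × 0.2000 + 0.0950 × 0.8000
     = 0.00936000 + 0.07600000
     = 0.08536000

Step 2: Apply Bayes' theorem
P(A|D) = P(D|A)P(A) / P(D)
       = 0.00936000 / 0.08536000
       = 0.1097


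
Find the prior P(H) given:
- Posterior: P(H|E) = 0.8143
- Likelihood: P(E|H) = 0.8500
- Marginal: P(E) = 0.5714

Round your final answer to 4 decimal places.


From Bayes' theorem: P(H|E) = P(E|H) × P(H) / P(E)

Rearranging for P(H):
P(H) = P(H|E) × P(E) / P(E|H)
     = 0.8143 × 0.5714 / 0.8500
     = 0.46529102 / 0.8500
     = 0.5474


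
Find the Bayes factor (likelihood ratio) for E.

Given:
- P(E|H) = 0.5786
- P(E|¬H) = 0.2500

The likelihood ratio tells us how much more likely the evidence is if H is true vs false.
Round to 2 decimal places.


Likelihood Ratio (LR) = P(E|H) / P(E|¬H)

LR = 0.5786 / 0.2500
   = 2.31

The evidence is 2.31 times more likely if H is true than if H is false.
Since LR > 1, the evidence supports H over ¬H.


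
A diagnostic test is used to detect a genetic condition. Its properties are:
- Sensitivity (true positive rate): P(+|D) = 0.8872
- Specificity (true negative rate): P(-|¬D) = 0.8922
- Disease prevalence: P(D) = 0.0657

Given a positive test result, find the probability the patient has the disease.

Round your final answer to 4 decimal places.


Let D = has disease, + = positive test

Given:
- P(D) = 0.0657 (prevalence)
- P(+|D) = 0.8872 (sensitivity)
- P(-|¬D) = 0.8922 (specificity)
- P(+|¬D) = 0.1078 (false positive rate = 1 - specificity)

Step 1: Find P(+)
P(+) = P(+|D)P(D) + P(+|¬D)P(¬D)
     = 0.8872 × 0.0657 + 0.1078 × 0.9343
     = 0.05828904 + 0.10071754
     = 0.15900658

Step 2: Apply Bayes' theorem for P(D|+)
P(D|+) = P(+|D)P(D) / P(+)
       = 0.05828904 / 0.15900658
       = 0.3666


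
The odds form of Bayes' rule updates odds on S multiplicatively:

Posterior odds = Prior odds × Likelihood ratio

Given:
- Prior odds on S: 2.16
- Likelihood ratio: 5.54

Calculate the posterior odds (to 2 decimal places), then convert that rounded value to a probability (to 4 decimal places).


Step 1: Calculate posterior odds
Posterior odds = Prior odds × LR
               = 2.16 × 5.54
               = 11.97

Step 2: Convert to probability
P(S|E) = Posterior odds / (1 + Posterior odds)
       = 11.97 / (1 + 11.97)
       = 11.97 / 12.97
       = 0.9229

The evidence increased P(S) from 0.6835 to 0.9229.


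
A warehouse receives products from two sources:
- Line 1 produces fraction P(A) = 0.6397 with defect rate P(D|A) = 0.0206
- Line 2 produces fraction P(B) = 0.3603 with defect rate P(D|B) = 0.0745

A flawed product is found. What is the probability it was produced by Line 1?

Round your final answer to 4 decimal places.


Let A = from Line 1, D = flawed

Given:
- P(A) = 0.6397, P(B) = 0.3603
- P(D|A) = 0.0206, P(D|B) = 0.0745

Step 1: Find P(D)
P(D) = P(D|A)P(A) + P(D|B)P(B)
     = 0.0206 × 0.6397 + 0.0745 × 0.3603
     = 0.01317782 + 0.02684235
     = 0.04002017

Step 2: Apply Bayes' theorem
P(A|D) = P(D|A)P(A) / P(D)
       = 0.01317782 / 0.04002017
       = 0.3293


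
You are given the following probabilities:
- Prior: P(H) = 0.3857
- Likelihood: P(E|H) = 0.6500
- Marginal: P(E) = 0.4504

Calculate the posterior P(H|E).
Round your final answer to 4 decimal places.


Using Bayes' theorem:

P(H|E) = P(E|H) × P(H) / P(E)
       = 0.6500 × 0.3857 / 0.4504
       = 0.25070500 / 0.4504
       = 0.5566

The evidence strengthens our belief in H.
Prior: 0.3857 → Posterior: 0.5566


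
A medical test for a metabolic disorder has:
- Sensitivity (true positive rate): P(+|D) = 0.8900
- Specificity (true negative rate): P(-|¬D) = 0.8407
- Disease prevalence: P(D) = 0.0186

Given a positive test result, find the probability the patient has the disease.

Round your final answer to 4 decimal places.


Let D = has disease, + = positive test

Given:
- P(D) = 0.0186 (prevalence)
- P(+|D) = 0.8900 (sensitivity)
- P(-|¬D) = 0.8407 (specificity)
- P(+|¬D) = 0.1593 (false positive rate = 1 - specificity)

Step 1: Find P(+)
P(+) = P(+|D)P(D) + P(+|¬D)P(¬D)
     = 0.8900 × 0.0186 + 0.1593 × 0.9814
     = 0.01655400 + 0.15633702
     = 0.17289102

Step 2: Apply Bayes' theorem for P(D|+)
P(D|+) = P(+|D)P(D) / P(+)
       = 0.01655400 / 0.17289102
       = 0.0957


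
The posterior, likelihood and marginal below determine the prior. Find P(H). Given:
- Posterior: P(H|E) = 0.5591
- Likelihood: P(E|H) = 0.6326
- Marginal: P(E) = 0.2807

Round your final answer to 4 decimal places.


From Bayes' theorem: P(H|E) = P(E|H) × P(H) / P(E)

Rearranging for P(H):
P(H) = P(H|E) × P(E) / P(E|H)
     = 0.5591 × 0.2807 / 0.6326
     = 0.15693937 / 0.6326
     = 0.2481
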